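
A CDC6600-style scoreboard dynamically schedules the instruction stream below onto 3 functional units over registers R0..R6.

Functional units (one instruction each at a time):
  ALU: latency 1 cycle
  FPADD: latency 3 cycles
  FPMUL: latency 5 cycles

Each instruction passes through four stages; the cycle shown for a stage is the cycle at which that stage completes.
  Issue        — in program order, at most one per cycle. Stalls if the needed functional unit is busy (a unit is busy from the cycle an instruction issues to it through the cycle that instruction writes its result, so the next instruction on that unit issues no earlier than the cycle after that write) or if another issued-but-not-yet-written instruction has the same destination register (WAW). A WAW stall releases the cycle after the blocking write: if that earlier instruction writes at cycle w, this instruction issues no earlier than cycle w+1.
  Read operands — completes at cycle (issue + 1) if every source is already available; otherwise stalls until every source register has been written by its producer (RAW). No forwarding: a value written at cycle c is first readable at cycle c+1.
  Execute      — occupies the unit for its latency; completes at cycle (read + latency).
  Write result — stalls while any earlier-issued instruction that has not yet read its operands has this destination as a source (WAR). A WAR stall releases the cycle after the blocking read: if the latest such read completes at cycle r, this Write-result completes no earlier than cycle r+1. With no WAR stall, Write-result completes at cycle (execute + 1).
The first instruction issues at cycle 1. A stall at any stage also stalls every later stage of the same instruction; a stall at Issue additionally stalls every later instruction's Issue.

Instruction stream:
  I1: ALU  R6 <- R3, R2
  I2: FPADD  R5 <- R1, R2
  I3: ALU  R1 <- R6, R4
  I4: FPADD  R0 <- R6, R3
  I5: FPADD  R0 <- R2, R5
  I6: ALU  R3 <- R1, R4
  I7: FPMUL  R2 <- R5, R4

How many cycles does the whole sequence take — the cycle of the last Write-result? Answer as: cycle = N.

I1 -> (1, 2, 3, 4)
I2 -> (2, 3, 6, 7)
I3 -> (5, 6, 7, 8)  // struct: ALU busy until I1 writes@4
I4 -> (8, 9, 12, 13)  // struct: FPADD busy until I2 writes@7
I5 -> (14, 15, 18, 19)  // struct: FPADD busy until I4 writes@13
I6 -> (15, 16, 17, 18)
I7 -> (16, 17, 22, 23)

cycle = 23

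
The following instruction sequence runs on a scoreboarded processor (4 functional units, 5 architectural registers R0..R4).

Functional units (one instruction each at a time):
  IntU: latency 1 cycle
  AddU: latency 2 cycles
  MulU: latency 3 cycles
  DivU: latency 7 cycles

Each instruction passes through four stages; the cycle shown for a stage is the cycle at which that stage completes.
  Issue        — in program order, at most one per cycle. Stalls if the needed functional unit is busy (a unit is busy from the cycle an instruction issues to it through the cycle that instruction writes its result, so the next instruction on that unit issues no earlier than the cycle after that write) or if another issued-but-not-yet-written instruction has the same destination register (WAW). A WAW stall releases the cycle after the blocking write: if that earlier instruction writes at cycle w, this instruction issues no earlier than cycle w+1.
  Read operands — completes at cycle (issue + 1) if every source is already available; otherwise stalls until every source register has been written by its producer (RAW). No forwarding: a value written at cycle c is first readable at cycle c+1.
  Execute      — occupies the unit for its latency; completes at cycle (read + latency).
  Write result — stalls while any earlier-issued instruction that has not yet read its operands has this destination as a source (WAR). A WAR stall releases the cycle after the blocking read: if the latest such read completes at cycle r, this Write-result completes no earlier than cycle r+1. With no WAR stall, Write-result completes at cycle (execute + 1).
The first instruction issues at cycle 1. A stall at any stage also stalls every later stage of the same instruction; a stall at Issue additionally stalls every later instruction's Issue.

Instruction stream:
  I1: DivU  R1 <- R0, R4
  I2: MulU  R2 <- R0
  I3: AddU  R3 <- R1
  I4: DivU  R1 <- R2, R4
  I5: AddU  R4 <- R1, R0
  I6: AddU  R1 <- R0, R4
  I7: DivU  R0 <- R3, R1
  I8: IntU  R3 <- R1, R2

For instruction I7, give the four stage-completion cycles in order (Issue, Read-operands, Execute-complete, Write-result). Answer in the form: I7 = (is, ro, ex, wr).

I7 = (26, 30, 37, 38)

cycle 1: I1 issues→DivU
cycle 2: I1 reads, I2 issues→MulU
cycle 3: I2 reads, I3 issues→AddU
cycle 6: I2 exec-done
cycle 7: I2 writes R2
cycle 9: I1 exec-done
cycle 10: I1 writes R1
cycle 11: I3 reads, I4 issues→DivU
cycle 12: I4 reads
cycle 13: I3 exec-done
cycle 14: I3 writes R3
cycle 15: I5 issues→AddU
cycle 19: I4 exec-done
cycle 20: I4 writes R1
cycle 21: I5 reads
cycle 23: I5 exec-done
cycle 24: I5 writes R4
cycle 25: I6 issues→AddU
cycle 26: I6 reads, I7 issues→DivU
cycle 27: I8 issues→IntU
cycle 28: I6 exec-done
cycle 29: I6 writes R1
cycle 30: I7 reads, I8 reads
cycle 31: I8 exec-done
cycle 32: I8 writes R3
cycle 37: I7 exec-done
cycle 38: I7 writes R0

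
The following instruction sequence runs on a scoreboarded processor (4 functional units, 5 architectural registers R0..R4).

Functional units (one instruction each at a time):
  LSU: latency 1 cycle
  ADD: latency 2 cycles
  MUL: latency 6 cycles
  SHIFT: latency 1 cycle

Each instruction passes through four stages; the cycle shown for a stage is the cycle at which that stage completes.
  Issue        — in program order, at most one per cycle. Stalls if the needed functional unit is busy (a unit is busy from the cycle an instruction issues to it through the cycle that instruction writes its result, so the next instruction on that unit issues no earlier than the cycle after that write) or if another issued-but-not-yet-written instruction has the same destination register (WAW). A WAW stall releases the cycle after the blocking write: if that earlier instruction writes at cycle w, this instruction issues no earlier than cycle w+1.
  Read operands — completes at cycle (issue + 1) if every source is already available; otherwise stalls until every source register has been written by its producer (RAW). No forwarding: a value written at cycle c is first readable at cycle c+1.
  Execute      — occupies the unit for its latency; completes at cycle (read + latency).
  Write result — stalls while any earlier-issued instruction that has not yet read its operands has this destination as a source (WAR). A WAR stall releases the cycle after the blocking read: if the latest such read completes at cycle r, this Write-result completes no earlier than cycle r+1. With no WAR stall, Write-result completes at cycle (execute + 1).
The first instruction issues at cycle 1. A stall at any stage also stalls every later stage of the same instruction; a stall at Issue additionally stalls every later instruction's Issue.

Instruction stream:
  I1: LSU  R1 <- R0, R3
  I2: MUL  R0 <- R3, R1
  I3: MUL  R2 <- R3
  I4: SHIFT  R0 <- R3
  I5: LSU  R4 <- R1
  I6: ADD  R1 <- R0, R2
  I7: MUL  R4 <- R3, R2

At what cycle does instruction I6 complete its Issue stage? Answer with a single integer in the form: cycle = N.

cycle = 16

  I1 | 1 | 2 | 3 | 4
  I2 | 2 | 5 | 11 | 12   RAW R1: wait I1 write@4
  I3 | 13 | 14 | 20 | 21   struct: MUL busy until I2 writes@12
  I4 | 14 | 15 | 16 | 17
  I5 | 15 | 16 | 17 | 18
  I6 | 16 | 22 | 24 | 25   RAW R2: wait I3 write@21
  I7 | 22 | 23 | 29 | 30   struct: MUL busy until I3 writes@21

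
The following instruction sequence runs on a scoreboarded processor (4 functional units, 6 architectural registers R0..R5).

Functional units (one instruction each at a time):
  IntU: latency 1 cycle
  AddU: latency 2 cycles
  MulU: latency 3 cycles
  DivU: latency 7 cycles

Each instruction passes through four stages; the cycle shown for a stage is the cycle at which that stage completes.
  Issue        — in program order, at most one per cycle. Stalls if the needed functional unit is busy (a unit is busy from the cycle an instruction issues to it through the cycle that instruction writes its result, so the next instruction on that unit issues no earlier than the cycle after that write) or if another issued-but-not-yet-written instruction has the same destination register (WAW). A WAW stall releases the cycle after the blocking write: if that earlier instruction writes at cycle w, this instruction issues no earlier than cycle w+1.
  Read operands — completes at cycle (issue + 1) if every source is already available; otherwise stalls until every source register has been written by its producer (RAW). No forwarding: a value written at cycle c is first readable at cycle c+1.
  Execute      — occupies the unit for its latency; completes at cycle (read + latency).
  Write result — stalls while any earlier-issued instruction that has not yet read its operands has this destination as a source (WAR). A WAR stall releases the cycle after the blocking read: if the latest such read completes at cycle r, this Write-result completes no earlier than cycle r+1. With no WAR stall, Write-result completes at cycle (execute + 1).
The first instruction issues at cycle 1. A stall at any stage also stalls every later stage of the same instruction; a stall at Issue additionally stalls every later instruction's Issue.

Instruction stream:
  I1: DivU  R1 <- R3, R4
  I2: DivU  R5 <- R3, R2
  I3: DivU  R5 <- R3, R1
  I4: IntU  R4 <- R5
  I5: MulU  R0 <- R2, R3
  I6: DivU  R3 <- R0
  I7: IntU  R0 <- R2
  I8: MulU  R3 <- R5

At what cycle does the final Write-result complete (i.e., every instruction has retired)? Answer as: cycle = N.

cycle = 46

I1 -> (1, 2, 9, 10)
I2 -> (11, 12, 19, 20)  // struct: DivU busy until I1 writes@10
I3 -> (21, 22, 29, 30)  // struct: DivU busy until I2 writes@20
I4 -> (22, 31, 32, 33)  // RAW R5: wait I3 write@30
I5 -> (23, 24, 27, 28)
I6 -> (31, 32, 39, 40)  // struct: DivU busy until I3 writes@30
I7 -> (34, 35, 36, 37)  // struct: IntU busy until I4 writes@33
I8 -> (41, 42, 45, 46)  // WAW R3: wait I6 write@40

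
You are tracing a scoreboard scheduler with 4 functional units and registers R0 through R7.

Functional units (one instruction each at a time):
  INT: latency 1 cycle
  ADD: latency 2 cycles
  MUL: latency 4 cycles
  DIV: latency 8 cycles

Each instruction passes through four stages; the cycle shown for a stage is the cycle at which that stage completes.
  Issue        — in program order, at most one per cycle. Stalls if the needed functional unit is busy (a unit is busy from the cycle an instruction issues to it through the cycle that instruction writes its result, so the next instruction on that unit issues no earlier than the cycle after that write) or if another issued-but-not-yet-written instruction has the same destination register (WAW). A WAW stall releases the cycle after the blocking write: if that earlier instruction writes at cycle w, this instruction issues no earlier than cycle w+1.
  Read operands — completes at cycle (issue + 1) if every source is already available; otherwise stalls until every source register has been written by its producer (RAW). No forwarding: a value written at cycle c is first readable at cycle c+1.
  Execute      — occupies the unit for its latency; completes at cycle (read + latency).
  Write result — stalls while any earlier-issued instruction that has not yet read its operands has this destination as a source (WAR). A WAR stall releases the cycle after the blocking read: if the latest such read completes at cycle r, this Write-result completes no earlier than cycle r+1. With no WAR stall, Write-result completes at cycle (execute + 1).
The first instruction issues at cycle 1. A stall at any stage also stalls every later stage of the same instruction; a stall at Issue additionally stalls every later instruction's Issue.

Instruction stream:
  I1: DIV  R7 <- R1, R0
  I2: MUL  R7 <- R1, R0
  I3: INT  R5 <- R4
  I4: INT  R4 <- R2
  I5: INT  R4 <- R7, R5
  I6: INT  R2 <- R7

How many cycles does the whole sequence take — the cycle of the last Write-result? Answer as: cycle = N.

cycle 1: I1→DIV
cycle 2: I1 RO
cycle 10: I1 EX
cycle 11: I1 WR R7
cycle 12: I2→MUL
cycle 13: I2 RO · I3→INT
cycle 14: I3 RO
cycle 15: I3 EX
cycle 16: I3 WR R5
cycle 17: I2 EX · I4→INT
cycle 18: I2 WR R7 · I4 RO
cycle 19: I4 EX
cycle 20: I4 WR R4
cycle 21: I5→INT
cycle 22: I5 RO
cycle 23: I5 EX
cycle 24: I5 WR R4
cycle 25: I6→INT
cycle 26: I6 RO
cycle 27: I6 EX
cycle 28: I6 WR R2

cycle = 28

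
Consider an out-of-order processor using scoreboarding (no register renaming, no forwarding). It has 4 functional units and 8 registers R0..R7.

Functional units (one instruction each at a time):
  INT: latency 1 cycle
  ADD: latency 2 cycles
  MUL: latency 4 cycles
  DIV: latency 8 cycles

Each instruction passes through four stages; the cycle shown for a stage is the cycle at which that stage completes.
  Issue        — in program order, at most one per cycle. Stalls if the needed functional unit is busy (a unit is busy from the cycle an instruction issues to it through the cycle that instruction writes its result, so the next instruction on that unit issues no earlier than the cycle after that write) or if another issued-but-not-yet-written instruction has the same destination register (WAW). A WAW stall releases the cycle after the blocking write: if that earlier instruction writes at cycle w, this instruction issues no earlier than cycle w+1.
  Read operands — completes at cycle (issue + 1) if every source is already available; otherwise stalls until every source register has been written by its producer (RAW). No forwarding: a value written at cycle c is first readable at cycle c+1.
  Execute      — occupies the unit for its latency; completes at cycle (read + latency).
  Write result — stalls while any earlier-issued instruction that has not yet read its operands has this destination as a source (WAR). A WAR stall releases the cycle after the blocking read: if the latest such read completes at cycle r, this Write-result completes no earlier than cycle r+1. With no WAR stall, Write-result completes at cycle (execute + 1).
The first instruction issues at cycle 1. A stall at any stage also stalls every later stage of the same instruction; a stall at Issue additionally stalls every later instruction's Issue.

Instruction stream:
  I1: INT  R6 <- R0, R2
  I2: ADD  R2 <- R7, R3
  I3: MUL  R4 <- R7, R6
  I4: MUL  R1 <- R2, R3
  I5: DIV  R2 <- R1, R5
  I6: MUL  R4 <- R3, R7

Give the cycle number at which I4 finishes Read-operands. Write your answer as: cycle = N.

cycle = 12

[1] issue I1 (INT)
[2] I1 read-ops, issue I2 (ADD)
[3] I1 finished on INT, I2 read-ops, issue I3 (MUL)
[4] I1→R6
[5] I2 finished on ADD, I3 read-ops
[6] I2→R2
[9] I3 finished on MUL
[10] I3→R4
[11] issue I4 (MUL)
[12] I4 read-ops, issue I5 (DIV)
[16] I4 finished on MUL
[17] I4→R1
[18] I5 read-ops, issue I6 (MUL)
[19] I6 read-ops
[23] I6 finished on MUL
[24] I6→R4
[26] I5 finished on DIV
[27] I5→R2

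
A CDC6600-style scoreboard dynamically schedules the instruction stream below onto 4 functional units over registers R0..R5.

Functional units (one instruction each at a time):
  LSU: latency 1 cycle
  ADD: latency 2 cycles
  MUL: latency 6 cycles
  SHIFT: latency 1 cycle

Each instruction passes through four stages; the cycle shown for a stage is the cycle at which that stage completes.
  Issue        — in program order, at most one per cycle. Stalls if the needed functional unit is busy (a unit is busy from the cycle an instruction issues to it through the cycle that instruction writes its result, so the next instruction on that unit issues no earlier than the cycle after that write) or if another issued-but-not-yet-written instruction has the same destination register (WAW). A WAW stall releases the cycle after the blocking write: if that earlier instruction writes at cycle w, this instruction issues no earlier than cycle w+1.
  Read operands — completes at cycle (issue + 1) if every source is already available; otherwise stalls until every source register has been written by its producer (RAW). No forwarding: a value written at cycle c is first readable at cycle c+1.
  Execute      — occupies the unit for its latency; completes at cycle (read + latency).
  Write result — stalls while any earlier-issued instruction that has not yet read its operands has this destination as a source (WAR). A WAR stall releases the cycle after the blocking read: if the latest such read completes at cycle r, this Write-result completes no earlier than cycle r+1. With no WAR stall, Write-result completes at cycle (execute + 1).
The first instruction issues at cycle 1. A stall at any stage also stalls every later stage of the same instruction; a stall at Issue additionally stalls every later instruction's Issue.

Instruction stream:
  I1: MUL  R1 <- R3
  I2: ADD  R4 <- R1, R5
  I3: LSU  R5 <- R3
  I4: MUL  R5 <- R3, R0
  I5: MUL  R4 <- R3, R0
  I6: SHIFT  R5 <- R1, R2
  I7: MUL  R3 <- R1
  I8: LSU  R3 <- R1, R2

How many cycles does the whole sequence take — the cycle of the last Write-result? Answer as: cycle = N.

cycle = 42

I1  is:1  ro:2  ex:8  wr:9
I2  is:2  ro:10  ex:12  wr:13  — RAW R1: wait I1 write@9
I3  is:3  ro:4  ex:5  wr:11  — WAR R5: wait I2 read@10
I4  is:12  ro:13  ex:19  wr:20  — WAW R5: wait I3 write@11
I5  is:21  ro:22  ex:28  wr:29  — struct: MUL busy until I4 writes@20
I6  is:22  ro:23  ex:24  wr:25
I7  is:30  ro:31  ex:37  wr:38  — struct: MUL busy until I5 writes@29
I8  is:39  ro:40  ex:41  wr:42  — WAW R3: wait I7 write@38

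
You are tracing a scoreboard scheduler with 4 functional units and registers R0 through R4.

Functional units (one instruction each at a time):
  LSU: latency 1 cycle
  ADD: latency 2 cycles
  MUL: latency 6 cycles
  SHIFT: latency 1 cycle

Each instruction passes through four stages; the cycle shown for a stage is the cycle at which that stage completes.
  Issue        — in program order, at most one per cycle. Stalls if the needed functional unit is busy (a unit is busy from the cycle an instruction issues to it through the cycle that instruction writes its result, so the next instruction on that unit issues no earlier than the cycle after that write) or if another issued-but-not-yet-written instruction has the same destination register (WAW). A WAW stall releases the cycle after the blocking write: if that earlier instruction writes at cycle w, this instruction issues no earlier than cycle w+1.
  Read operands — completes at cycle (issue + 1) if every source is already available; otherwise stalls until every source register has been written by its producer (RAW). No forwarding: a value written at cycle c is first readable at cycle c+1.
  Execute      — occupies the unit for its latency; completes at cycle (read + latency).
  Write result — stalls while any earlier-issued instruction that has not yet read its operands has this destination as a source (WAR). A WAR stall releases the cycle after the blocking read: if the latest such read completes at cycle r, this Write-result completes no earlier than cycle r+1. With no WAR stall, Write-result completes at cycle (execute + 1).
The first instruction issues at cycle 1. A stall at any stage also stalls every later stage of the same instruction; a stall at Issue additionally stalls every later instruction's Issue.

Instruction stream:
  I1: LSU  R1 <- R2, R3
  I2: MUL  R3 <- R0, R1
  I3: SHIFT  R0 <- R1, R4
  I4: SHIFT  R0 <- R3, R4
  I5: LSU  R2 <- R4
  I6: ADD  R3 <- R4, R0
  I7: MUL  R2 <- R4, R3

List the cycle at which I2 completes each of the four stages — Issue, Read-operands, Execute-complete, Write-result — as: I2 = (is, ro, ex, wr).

  I1 | 1 | 2 | 3 | 4
  I2 | 2 | 5 | 11 | 12   RAW R1: wait I1 write@4
  I3 | 3 | 5 | 6 | 7   RAW R1: wait I1 write@4
  I4 | 8 | 13 | 14 | 15   struct: SHIFT busy until I3 writes@7 · RAW R3: wait I2 write@12
  I5 | 9 | 10 | 11 | 12
  I6 | 13 | 16 | 18 | 19   WAW R3: wait I2 write@12 · RAW R0: wait I4 write@15
  I7 | 14 | 20 | 26 | 27   RAW R3: wait I6 write@19

I2 = (2, 5, 11, 12)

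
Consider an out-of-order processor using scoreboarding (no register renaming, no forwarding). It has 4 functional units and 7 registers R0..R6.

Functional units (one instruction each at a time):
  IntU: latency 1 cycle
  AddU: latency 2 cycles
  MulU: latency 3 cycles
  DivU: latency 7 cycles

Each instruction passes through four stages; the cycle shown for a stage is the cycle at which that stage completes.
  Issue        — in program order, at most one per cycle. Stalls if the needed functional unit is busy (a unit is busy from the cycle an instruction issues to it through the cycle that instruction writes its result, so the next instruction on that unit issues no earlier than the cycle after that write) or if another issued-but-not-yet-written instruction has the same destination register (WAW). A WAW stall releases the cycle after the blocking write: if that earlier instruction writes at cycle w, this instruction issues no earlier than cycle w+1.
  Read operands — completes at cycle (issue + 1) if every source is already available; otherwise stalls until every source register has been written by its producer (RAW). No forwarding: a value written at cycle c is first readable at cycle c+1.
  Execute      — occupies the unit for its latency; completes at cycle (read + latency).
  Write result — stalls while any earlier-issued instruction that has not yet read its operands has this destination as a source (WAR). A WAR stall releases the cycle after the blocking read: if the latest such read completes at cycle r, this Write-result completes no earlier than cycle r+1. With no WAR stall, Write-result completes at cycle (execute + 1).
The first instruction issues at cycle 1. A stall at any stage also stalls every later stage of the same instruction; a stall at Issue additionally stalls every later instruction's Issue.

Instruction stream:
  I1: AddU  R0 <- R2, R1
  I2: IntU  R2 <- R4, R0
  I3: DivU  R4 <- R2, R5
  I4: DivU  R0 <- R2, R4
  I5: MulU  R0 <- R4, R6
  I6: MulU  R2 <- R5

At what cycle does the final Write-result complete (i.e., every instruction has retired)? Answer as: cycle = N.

[I1] 1/2/4/5
[I2] 2/6/7/8  (RAW R0: wait I1 write@5)
[I3] 3/9/16/17  (RAW R2: wait I2 write@8)
[I4] 18/19/26/27  (struct: DivU busy until I3 writes@17)
[I5] 28/29/32/33  (WAW R0: wait I4 write@27)
[I6] 34/35/38/39  (struct: MulU busy until I5 writes@33)

cycle = 39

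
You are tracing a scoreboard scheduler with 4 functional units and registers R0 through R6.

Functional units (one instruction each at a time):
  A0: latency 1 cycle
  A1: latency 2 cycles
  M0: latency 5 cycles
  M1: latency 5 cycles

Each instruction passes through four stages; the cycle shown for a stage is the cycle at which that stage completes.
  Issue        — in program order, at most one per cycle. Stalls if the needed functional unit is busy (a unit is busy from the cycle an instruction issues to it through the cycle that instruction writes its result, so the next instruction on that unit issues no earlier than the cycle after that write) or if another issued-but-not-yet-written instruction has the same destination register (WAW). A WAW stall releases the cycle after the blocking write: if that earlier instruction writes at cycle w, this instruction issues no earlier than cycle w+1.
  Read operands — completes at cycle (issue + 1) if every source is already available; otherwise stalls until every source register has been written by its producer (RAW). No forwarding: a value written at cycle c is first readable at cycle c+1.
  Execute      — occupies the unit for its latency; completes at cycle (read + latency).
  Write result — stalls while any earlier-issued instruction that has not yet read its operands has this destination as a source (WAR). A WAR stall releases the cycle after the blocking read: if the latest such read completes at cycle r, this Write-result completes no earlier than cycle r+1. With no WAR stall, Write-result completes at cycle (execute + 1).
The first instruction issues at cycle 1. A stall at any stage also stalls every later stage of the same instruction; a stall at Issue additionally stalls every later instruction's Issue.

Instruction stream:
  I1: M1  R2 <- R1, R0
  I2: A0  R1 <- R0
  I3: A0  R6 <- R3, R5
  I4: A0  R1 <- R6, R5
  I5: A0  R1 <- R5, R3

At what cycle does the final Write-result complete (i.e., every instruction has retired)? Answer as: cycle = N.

[1] I1 issues→M1
[2] I1 reads | I2 issues→A0
[3] I2 reads
[4] I2 exec-done
[5] I2 writes R1
[6] I3 issues→A0
[7] I1 exec-done | I3 reads
[8] I1 writes R2 | I3 exec-done
[9] I3 writes R6
[10] I4 issues→A0
[11] I4 reads
[12] I4 exec-done
[13] I4 writes R1
[14] I5 issues→A0
[15] I5 reads
[16] I5 exec-done
[17] I5 writes R1

cycle = 17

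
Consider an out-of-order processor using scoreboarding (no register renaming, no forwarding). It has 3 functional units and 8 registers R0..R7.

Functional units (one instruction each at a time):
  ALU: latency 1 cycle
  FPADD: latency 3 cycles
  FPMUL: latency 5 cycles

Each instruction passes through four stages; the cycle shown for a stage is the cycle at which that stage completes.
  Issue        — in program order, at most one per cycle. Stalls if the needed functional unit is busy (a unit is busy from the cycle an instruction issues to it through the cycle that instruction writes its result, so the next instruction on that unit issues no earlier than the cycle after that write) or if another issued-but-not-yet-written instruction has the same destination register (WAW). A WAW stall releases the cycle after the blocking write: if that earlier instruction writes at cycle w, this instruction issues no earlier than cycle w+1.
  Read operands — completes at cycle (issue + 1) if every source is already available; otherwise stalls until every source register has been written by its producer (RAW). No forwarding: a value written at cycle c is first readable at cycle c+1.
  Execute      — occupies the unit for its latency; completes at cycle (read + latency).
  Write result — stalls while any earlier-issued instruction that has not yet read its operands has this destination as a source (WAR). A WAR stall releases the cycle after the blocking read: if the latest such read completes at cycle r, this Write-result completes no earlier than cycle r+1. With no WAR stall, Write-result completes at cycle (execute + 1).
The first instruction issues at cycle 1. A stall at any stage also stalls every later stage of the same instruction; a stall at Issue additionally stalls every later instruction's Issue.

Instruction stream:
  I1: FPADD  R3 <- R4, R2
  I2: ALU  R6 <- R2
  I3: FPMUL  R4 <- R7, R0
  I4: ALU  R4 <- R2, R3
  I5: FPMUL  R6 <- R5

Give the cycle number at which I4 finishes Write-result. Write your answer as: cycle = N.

cycle = 14

I1 -> (1, 2, 5, 6)
I2 -> (2, 3, 4, 5)
I3 -> (3, 4, 9, 10)
I4 -> (11, 12, 13, 14)  // WAW R4: wait I3 write@10
I5 -> (12, 13, 18, 19)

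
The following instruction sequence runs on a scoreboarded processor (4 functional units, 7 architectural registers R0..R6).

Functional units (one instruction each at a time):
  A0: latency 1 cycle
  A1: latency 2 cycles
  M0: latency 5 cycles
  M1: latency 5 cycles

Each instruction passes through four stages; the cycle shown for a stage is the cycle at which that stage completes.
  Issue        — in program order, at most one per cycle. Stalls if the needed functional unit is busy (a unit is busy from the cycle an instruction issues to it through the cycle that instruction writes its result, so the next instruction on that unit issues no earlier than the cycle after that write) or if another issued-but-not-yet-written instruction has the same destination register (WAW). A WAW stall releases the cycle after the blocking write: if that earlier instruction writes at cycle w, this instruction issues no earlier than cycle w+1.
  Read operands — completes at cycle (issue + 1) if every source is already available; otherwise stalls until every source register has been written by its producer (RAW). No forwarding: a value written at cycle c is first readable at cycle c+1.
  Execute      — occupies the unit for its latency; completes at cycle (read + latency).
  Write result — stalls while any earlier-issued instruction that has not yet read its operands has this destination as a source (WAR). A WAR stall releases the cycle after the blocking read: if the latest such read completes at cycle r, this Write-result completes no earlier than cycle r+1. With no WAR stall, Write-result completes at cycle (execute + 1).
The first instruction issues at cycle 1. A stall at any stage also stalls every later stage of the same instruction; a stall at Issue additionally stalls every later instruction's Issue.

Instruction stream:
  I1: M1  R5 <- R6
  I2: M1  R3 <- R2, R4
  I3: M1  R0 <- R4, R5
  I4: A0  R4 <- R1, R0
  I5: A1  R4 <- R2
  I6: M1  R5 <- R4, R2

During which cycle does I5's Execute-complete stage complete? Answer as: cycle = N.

I1: IS=1 RO=2 EX=7 WR=8
I2: IS=9 RO=10 EX=15 WR=16  [struct: M1 busy until I1 writes@8]
I3: IS=17 RO=18 EX=23 WR=24  [struct: M1 busy until I2 writes@16]
I4: IS=18 RO=25 EX=26 WR=27  [RAW R0: wait I3 write@24]
I5: IS=28 RO=29 EX=31 WR=32  [WAW R4: wait I4 write@27]
I6: IS=29 RO=33 EX=38 WR=39  [RAW R4: wait I5 write@32]

cycle = 31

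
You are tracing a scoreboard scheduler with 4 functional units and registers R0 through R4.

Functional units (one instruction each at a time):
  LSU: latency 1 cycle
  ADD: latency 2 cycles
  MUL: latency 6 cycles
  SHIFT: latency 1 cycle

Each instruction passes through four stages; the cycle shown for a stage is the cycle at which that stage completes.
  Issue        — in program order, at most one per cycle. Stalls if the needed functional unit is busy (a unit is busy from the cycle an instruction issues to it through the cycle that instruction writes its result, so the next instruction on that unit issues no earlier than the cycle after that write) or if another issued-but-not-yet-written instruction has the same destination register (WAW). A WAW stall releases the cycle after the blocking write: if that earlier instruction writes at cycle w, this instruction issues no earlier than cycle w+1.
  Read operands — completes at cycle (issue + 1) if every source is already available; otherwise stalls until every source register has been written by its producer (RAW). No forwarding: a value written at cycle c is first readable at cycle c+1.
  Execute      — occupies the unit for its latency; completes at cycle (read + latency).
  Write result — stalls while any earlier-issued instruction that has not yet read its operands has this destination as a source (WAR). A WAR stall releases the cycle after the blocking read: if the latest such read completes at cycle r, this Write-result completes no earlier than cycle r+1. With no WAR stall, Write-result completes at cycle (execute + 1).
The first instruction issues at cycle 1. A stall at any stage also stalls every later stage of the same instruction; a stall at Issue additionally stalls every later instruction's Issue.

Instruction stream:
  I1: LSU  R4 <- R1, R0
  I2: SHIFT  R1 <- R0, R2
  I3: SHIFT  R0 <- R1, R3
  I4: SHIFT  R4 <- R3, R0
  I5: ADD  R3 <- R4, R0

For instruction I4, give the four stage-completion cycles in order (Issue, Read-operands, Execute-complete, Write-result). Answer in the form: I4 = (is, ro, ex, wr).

I4 = (10, 11, 12, 13)

c1: I1 issues→LSU
c2: I1 reads · I2 issues→SHIFT
c3: I1 exec-done · I2 reads
c4: I1 writes R4 · I2 exec-done
c5: I2 writes R1
c6: I3 issues→SHIFT
c7: I3 reads
c8: I3 exec-done
c9: I3 writes R0
c10: I4 issues→SHIFT
c11: I4 reads · I5 issues→ADD
c12: I4 exec-done
c13: I4 writes R4
c14: I5 reads
c16: I5 exec-done
c17: I5 writes R3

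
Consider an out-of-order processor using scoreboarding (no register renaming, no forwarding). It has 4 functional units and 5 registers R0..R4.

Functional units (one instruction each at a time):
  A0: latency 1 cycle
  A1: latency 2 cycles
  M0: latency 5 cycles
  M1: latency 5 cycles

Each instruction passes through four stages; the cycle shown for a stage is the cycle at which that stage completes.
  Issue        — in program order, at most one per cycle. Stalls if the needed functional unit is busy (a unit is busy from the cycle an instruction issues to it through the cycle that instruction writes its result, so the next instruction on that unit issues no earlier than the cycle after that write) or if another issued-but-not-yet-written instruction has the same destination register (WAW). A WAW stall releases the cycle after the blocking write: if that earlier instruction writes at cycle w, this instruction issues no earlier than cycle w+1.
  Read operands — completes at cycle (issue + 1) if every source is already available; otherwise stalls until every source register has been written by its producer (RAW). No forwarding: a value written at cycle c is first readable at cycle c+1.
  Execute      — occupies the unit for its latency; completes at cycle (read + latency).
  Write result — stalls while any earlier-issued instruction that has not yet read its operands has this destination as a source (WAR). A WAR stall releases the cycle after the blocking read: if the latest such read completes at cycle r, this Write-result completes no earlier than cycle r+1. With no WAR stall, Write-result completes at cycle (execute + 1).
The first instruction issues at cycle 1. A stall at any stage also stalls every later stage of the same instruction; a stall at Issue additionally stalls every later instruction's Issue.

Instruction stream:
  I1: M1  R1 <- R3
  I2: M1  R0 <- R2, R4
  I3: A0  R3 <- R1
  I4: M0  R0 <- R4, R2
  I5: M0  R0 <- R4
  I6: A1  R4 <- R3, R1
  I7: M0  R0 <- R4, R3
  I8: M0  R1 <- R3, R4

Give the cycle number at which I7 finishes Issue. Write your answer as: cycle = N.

cycle 1: I1 issues→M1
cycle 2: I1 reads
cycle 7: I1 exec-done
cycle 8: I1 writes R1
cycle 9: I2 issues→M1
cycle 10: I2 reads, I3 issues→A0
cycle 11: I3 reads
cycle 12: I3 exec-done
cycle 13: I3 writes R3
cycle 15: I2 exec-done
cycle 16: I2 writes R0
cycle 17: I4 issues→M0
cycle 18: I4 reads
cycle 23: I4 exec-done
cycle 24: I4 writes R0
cycle 25: I5 issues→M0
cycle 26: I5 reads, I6 issues→A1
cycle 27: I6 reads
cycle 29: I6 exec-done
cycle 30: I6 writes R4
cycle 31: I5 exec-done
cycle 32: I5 writes R0
cycle 33: I7 issues→M0
cycle 34: I7 reads
cycle 39: I7 exec-done
cycle 40: I7 writes R0
cycle 41: I8 issues→M0
cycle 42: I8 reads
cycle 47: I8 exec-done
cycle 48: I8 writes R1

cycle = 33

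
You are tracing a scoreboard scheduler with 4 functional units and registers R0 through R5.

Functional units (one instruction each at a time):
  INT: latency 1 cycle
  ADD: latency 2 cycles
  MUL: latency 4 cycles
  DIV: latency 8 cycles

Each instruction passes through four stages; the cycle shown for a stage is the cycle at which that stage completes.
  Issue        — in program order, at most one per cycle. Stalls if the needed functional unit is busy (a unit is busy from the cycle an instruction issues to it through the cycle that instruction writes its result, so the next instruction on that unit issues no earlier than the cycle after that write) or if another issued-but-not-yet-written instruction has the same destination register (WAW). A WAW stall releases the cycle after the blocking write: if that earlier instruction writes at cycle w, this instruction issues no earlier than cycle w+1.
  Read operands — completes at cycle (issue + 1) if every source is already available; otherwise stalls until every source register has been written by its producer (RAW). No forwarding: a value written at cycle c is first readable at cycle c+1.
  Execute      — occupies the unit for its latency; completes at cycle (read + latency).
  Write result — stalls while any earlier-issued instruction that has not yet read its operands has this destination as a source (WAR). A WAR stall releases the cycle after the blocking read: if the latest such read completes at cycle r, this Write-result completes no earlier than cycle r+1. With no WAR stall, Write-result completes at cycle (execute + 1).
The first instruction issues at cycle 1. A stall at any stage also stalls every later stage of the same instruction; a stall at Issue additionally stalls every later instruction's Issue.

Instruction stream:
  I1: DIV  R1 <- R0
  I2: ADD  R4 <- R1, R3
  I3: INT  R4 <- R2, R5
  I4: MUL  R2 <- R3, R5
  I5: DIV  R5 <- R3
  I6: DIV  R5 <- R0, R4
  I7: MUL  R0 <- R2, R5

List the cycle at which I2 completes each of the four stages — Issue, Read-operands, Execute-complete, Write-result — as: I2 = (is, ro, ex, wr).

I2 = (2, 12, 14, 15)

[1] issue I1 (DIV)
[2] I1 read-ops | issue I2 (ADD)
[10] I1 finished on DIV
[11] I1→R1
[12] I2 read-ops
[14] I2 finished on ADD
[15] I2→R4
[16] issue I3 (INT)
[17] I3 read-ops | issue I4 (MUL)
[18] I3 finished on INT | I4 read-ops | issue I5 (DIV)
[19] I3→R4 | I5 read-ops
[22] I4 finished on MUL
[23] I4→R2
[27] I5 finished on DIV
[28] I5→R5
[29] issue I6 (DIV)
[30] I6 read-ops | issue I7 (MUL)
[38] I6 finished on DIV
[39] I6→R5
[40] I7 read-ops
[44] I7 finished on MUL
[45] I7→R0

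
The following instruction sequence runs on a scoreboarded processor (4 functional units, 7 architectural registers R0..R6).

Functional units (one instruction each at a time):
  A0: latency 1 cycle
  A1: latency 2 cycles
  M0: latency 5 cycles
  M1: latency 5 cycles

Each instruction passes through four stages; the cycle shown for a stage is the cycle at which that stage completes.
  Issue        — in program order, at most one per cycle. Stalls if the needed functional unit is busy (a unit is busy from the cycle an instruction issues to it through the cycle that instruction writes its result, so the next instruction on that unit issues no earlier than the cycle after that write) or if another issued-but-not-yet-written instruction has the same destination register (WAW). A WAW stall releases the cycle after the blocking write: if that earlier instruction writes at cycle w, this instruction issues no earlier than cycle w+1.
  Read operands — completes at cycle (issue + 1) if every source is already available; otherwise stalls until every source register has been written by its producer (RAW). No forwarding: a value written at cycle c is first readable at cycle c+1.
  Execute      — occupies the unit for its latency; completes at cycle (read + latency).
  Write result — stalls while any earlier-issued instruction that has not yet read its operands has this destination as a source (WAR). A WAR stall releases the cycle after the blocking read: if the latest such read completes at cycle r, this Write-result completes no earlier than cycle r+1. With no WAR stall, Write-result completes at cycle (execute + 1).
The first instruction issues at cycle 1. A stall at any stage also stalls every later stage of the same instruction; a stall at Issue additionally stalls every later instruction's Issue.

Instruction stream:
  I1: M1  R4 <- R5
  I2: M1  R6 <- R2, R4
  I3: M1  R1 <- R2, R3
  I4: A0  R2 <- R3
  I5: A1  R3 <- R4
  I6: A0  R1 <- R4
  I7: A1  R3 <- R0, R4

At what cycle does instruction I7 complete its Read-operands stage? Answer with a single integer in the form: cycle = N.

cycle = 27

t=1  I1 issues→M1
t=2  I1 reads
t=7  I1 exec-done
t=8  I1 writes R4
t=9  I2 issues→M1
t=10  I2 reads
t=15  I2 exec-done
t=16  I2 writes R6
t=17  I3 issues→M1
t=18  I3 reads · I4 issues→A0
t=19  I4 reads · I5 issues→A1
t=20  I4 exec-done · I5 reads
t=21  I4 writes R2
t=22  I5 exec-done
t=23  I3 exec-done · I5 writes R3
t=24  I3 writes R1
t=25  I6 issues→A0
t=26  I6 reads · I7 issues→A1
t=27  I6 exec-done · I7 reads
t=28  I6 writes R1
t=29  I7 exec-done
t=30  I7 writes R3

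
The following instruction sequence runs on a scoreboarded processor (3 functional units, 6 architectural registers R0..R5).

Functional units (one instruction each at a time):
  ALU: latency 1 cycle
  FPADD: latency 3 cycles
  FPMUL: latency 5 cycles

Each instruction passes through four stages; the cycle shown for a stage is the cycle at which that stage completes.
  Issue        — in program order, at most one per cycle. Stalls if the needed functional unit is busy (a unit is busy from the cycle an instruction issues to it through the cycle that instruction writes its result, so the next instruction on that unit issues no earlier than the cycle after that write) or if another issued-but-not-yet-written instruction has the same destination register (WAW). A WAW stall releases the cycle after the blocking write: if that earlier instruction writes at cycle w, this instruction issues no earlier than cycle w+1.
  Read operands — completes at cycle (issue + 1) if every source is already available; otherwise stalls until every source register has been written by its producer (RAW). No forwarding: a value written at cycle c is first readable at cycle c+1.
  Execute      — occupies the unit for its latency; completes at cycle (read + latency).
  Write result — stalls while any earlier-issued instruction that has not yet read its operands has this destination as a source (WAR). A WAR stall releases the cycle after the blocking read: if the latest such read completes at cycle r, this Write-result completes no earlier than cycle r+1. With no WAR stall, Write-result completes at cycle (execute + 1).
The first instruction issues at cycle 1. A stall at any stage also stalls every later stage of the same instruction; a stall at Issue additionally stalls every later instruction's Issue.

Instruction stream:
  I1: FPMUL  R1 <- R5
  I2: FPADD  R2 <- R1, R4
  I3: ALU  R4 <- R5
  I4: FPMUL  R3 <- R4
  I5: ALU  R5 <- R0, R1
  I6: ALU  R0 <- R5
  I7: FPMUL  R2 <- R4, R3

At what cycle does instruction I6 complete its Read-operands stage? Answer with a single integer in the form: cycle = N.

[1] I1 issues→FPMUL
[2] I1 reads, I2 issues→FPADD
[3] I3 issues→ALU
[4] I3 reads
[5] I3 exec-done
[7] I1 exec-done
[8] I1 writes R1
[9] I2 reads, I4 issues→FPMUL
[10] I3 writes R4
[11] I4 reads, I5 issues→ALU
[12] I2 exec-done, I5 reads
[13] I2 writes R2, I5 exec-done
[14] I5 writes R5
[15] I6 issues→ALU
[16] I4 exec-done, I6 reads
[17] I4 writes R3, I6 exec-done
[18] I6 writes R0, I7 issues→FPMUL
[19] I7 reads
[24] I7 exec-done
[25] I7 writes R2

cycle = 16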